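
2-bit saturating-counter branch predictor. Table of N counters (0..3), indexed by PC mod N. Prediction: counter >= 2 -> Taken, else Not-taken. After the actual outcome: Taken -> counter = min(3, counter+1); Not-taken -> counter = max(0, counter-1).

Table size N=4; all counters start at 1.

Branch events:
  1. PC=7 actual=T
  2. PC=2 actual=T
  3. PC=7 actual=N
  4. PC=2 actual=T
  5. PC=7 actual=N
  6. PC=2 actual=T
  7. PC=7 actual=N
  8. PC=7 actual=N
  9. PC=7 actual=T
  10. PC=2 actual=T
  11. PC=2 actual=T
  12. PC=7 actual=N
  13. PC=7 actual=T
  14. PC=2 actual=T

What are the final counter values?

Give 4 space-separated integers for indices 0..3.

Answer: 1 1 3 1

Derivation:
Ev 1: PC=7 idx=3 pred=N actual=T -> ctr[3]=2
Ev 2: PC=2 idx=2 pred=N actual=T -> ctr[2]=2
Ev 3: PC=7 idx=3 pred=T actual=N -> ctr[3]=1
Ev 4: PC=2 idx=2 pred=T actual=T -> ctr[2]=3
Ev 5: PC=7 idx=3 pred=N actual=N -> ctr[3]=0
Ev 6: PC=2 idx=2 pred=T actual=T -> ctr[2]=3
Ev 7: PC=7 idx=3 pred=N actual=N -> ctr[3]=0
Ev 8: PC=7 idx=3 pred=N actual=N -> ctr[3]=0
Ev 9: PC=7 idx=3 pred=N actual=T -> ctr[3]=1
Ev 10: PC=2 idx=2 pred=T actual=T -> ctr[2]=3
Ev 11: PC=2 idx=2 pred=T actual=T -> ctr[2]=3
Ev 12: PC=7 idx=3 pred=N actual=N -> ctr[3]=0
Ev 13: PC=7 idx=3 pred=N actual=T -> ctr[3]=1
Ev 14: PC=2 idx=2 pred=T actual=T -> ctr[2]=3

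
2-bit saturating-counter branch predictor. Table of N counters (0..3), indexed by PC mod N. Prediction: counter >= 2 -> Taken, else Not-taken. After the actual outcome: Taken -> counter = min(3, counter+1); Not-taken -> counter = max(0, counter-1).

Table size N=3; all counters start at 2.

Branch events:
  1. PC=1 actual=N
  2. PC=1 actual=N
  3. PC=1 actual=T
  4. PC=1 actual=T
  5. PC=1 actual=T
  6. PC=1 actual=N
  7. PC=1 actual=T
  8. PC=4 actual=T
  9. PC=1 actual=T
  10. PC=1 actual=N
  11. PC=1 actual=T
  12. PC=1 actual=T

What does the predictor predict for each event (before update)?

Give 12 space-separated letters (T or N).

Ev 1: PC=1 idx=1 pred=T actual=N -> ctr[1]=1
Ev 2: PC=1 idx=1 pred=N actual=N -> ctr[1]=0
Ev 3: PC=1 idx=1 pred=N actual=T -> ctr[1]=1
Ev 4: PC=1 idx=1 pred=N actual=T -> ctr[1]=2
Ev 5: PC=1 idx=1 pred=T actual=T -> ctr[1]=3
Ev 6: PC=1 idx=1 pred=T actual=N -> ctr[1]=2
Ev 7: PC=1 idx=1 pred=T actual=T -> ctr[1]=3
Ev 8: PC=4 idx=1 pred=T actual=T -> ctr[1]=3
Ev 9: PC=1 idx=1 pred=T actual=T -> ctr[1]=3
Ev 10: PC=1 idx=1 pred=T actual=N -> ctr[1]=2
Ev 11: PC=1 idx=1 pred=T actual=T -> ctr[1]=3
Ev 12: PC=1 idx=1 pred=T actual=T -> ctr[1]=3

Answer: T N N N T T T T T T T T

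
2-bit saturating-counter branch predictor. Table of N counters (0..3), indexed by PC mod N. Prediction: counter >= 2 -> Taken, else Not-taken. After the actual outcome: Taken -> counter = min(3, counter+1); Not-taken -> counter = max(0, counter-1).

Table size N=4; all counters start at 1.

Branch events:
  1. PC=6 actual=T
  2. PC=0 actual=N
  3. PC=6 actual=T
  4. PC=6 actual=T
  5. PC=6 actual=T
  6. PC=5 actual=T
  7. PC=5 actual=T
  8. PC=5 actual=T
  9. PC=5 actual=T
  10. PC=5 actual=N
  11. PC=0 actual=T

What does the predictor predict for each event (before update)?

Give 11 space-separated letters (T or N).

Ev 1: PC=6 idx=2 pred=N actual=T -> ctr[2]=2
Ev 2: PC=0 idx=0 pred=N actual=N -> ctr[0]=0
Ev 3: PC=6 idx=2 pred=T actual=T -> ctr[2]=3
Ev 4: PC=6 idx=2 pred=T actual=T -> ctr[2]=3
Ev 5: PC=6 idx=2 pred=T actual=T -> ctr[2]=3
Ev 6: PC=5 idx=1 pred=N actual=T -> ctr[1]=2
Ev 7: PC=5 idx=1 pred=T actual=T -> ctr[1]=3
Ev 8: PC=5 idx=1 pred=T actual=T -> ctr[1]=3
Ev 9: PC=5 idx=1 pred=T actual=T -> ctr[1]=3
Ev 10: PC=5 idx=1 pred=T actual=N -> ctr[1]=2
Ev 11: PC=0 idx=0 pred=N actual=T -> ctr[0]=1

Answer: N N T T T N T T T T N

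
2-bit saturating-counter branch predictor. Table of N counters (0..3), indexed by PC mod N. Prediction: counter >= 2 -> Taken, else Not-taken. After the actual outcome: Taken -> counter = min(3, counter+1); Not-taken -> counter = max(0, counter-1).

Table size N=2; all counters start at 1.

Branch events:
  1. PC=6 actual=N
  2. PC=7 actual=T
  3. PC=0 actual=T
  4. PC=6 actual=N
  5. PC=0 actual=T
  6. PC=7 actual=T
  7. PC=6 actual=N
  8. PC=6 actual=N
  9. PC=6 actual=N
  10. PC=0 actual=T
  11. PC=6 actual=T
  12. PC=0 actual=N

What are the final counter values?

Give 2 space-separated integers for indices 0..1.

Answer: 1 3

Derivation:
Ev 1: PC=6 idx=0 pred=N actual=N -> ctr[0]=0
Ev 2: PC=7 idx=1 pred=N actual=T -> ctr[1]=2
Ev 3: PC=0 idx=0 pred=N actual=T -> ctr[0]=1
Ev 4: PC=6 idx=0 pred=N actual=N -> ctr[0]=0
Ev 5: PC=0 idx=0 pred=N actual=T -> ctr[0]=1
Ev 6: PC=7 idx=1 pred=T actual=T -> ctr[1]=3
Ev 7: PC=6 idx=0 pred=N actual=N -> ctr[0]=0
Ev 8: PC=6 idx=0 pred=N actual=N -> ctr[0]=0
Ev 9: PC=6 idx=0 pred=N actual=N -> ctr[0]=0
Ev 10: PC=0 idx=0 pred=N actual=T -> ctr[0]=1
Ev 11: PC=6 idx=0 pred=N actual=T -> ctr[0]=2
Ev 12: PC=0 idx=0 pred=T actual=N -> ctr[0]=1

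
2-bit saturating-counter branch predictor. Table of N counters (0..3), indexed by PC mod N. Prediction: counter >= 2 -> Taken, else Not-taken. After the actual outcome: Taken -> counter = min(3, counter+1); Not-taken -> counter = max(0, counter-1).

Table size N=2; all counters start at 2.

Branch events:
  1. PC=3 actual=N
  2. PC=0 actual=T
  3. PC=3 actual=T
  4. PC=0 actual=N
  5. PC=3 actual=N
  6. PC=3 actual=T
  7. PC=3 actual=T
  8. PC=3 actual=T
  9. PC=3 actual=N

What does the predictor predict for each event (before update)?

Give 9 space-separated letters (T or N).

Answer: T T N T T N T T T

Derivation:
Ev 1: PC=3 idx=1 pred=T actual=N -> ctr[1]=1
Ev 2: PC=0 idx=0 pred=T actual=T -> ctr[0]=3
Ev 3: PC=3 idx=1 pred=N actual=T -> ctr[1]=2
Ev 4: PC=0 idx=0 pred=T actual=N -> ctr[0]=2
Ev 5: PC=3 idx=1 pred=T actual=N -> ctr[1]=1
Ev 6: PC=3 idx=1 pred=N actual=T -> ctr[1]=2
Ev 7: PC=3 idx=1 pred=T actual=T -> ctr[1]=3
Ev 8: PC=3 idx=1 pred=T actual=T -> ctr[1]=3
Ev 9: PC=3 idx=1 pred=T actual=N -> ctr[1]=2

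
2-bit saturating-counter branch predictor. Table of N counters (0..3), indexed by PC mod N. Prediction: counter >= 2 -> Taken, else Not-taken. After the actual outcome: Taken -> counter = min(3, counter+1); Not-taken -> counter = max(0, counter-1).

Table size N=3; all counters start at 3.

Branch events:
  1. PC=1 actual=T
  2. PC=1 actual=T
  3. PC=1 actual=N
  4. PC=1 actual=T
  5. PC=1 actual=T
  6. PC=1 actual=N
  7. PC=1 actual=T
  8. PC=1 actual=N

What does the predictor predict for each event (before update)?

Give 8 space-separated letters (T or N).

Ev 1: PC=1 idx=1 pred=T actual=T -> ctr[1]=3
Ev 2: PC=1 idx=1 pred=T actual=T -> ctr[1]=3
Ev 3: PC=1 idx=1 pred=T actual=N -> ctr[1]=2
Ev 4: PC=1 idx=1 pred=T actual=T -> ctr[1]=3
Ev 5: PC=1 idx=1 pred=T actual=T -> ctr[1]=3
Ev 6: PC=1 idx=1 pred=T actual=N -> ctr[1]=2
Ev 7: PC=1 idx=1 pred=T actual=T -> ctr[1]=3
Ev 8: PC=1 idx=1 pred=T actual=N -> ctr[1]=2

Answer: T T T T T T T T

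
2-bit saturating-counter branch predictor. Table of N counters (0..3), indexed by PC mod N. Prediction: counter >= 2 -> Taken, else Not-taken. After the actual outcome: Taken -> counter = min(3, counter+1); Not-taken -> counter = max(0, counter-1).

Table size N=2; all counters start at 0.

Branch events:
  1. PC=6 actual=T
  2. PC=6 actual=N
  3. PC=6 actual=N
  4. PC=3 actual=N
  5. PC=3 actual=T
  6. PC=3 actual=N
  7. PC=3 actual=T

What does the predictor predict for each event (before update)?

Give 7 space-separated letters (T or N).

Answer: N N N N N N N

Derivation:
Ev 1: PC=6 idx=0 pred=N actual=T -> ctr[0]=1
Ev 2: PC=6 idx=0 pred=N actual=N -> ctr[0]=0
Ev 3: PC=6 idx=0 pred=N actual=N -> ctr[0]=0
Ev 4: PC=3 idx=1 pred=N actual=N -> ctr[1]=0
Ev 5: PC=3 idx=1 pred=N actual=T -> ctr[1]=1
Ev 6: PC=3 idx=1 pred=N actual=N -> ctr[1]=0
Ev 7: PC=3 idx=1 pred=N actual=T -> ctr[1]=1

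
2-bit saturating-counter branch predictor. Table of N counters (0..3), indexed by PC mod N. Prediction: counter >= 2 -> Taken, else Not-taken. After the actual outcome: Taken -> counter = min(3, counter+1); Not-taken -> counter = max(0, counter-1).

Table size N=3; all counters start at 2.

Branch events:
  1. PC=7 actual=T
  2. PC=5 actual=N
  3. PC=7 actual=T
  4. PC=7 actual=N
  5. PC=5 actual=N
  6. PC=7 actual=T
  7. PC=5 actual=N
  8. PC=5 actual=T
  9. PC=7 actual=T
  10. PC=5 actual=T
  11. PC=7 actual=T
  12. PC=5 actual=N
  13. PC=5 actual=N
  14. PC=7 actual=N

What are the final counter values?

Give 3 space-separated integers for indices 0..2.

Answer: 2 2 0

Derivation:
Ev 1: PC=7 idx=1 pred=T actual=T -> ctr[1]=3
Ev 2: PC=5 idx=2 pred=T actual=N -> ctr[2]=1
Ev 3: PC=7 idx=1 pred=T actual=T -> ctr[1]=3
Ev 4: PC=7 idx=1 pred=T actual=N -> ctr[1]=2
Ev 5: PC=5 idx=2 pred=N actual=N -> ctr[2]=0
Ev 6: PC=7 idx=1 pred=T actual=T -> ctr[1]=3
Ev 7: PC=5 idx=2 pred=N actual=N -> ctr[2]=0
Ev 8: PC=5 idx=2 pred=N actual=T -> ctr[2]=1
Ev 9: PC=7 idx=1 pred=T actual=T -> ctr[1]=3
Ev 10: PC=5 idx=2 pred=N actual=T -> ctr[2]=2
Ev 11: PC=7 idx=1 pred=T actual=T -> ctr[1]=3
Ev 12: PC=5 idx=2 pred=T actual=N -> ctr[2]=1
Ev 13: PC=5 idx=2 pred=N actual=N -> ctr[2]=0
Ev 14: PC=7 idx=1 pred=T actual=N -> ctr[1]=2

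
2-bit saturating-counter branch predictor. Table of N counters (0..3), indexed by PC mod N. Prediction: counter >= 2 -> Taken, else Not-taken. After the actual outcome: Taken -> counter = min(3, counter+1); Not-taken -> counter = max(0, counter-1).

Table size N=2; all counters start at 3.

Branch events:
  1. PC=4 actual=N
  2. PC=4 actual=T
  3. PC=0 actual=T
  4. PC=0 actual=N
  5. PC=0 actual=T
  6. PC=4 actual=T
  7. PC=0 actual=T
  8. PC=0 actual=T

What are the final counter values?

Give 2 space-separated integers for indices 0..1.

Ev 1: PC=4 idx=0 pred=T actual=N -> ctr[0]=2
Ev 2: PC=4 idx=0 pred=T actual=T -> ctr[0]=3
Ev 3: PC=0 idx=0 pred=T actual=T -> ctr[0]=3
Ev 4: PC=0 idx=0 pred=T actual=N -> ctr[0]=2
Ev 5: PC=0 idx=0 pred=T actual=T -> ctr[0]=3
Ev 6: PC=4 idx=0 pred=T actual=T -> ctr[0]=3
Ev 7: PC=0 idx=0 pred=T actual=T -> ctr[0]=3
Ev 8: PC=0 idx=0 pred=T actual=T -> ctr[0]=3

Answer: 3 3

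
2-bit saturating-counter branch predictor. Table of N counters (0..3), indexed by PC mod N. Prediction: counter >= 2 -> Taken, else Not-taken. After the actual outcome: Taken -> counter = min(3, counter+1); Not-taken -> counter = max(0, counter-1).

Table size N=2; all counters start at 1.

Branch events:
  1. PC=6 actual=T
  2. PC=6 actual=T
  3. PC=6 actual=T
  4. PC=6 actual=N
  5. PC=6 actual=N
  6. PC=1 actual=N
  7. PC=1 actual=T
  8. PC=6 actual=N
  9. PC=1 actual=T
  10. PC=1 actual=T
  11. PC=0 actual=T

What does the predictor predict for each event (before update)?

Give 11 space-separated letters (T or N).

Ev 1: PC=6 idx=0 pred=N actual=T -> ctr[0]=2
Ev 2: PC=6 idx=0 pred=T actual=T -> ctr[0]=3
Ev 3: PC=6 idx=0 pred=T actual=T -> ctr[0]=3
Ev 4: PC=6 idx=0 pred=T actual=N -> ctr[0]=2
Ev 5: PC=6 idx=0 pred=T actual=N -> ctr[0]=1
Ev 6: PC=1 idx=1 pred=N actual=N -> ctr[1]=0
Ev 7: PC=1 idx=1 pred=N actual=T -> ctr[1]=1
Ev 8: PC=6 idx=0 pred=N actual=N -> ctr[0]=0
Ev 9: PC=1 idx=1 pred=N actual=T -> ctr[1]=2
Ev 10: PC=1 idx=1 pred=T actual=T -> ctr[1]=3
Ev 11: PC=0 idx=0 pred=N actual=T -> ctr[0]=1

Answer: N T T T T N N N N T N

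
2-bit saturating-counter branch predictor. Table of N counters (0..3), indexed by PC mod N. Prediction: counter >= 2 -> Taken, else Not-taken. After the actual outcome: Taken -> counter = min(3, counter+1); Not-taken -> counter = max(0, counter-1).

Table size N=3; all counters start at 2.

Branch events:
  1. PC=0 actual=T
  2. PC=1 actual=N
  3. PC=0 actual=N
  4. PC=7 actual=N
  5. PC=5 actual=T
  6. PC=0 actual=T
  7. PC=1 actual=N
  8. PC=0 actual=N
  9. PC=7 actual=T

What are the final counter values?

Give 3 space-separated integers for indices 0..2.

Answer: 2 1 3

Derivation:
Ev 1: PC=0 idx=0 pred=T actual=T -> ctr[0]=3
Ev 2: PC=1 idx=1 pred=T actual=N -> ctr[1]=1
Ev 3: PC=0 idx=0 pred=T actual=N -> ctr[0]=2
Ev 4: PC=7 idx=1 pred=N actual=N -> ctr[1]=0
Ev 5: PC=5 idx=2 pred=T actual=T -> ctr[2]=3
Ev 6: PC=0 idx=0 pred=T actual=T -> ctr[0]=3
Ev 7: PC=1 idx=1 pred=N actual=N -> ctr[1]=0
Ev 8: PC=0 idx=0 pred=T actual=N -> ctr[0]=2
Ev 9: PC=7 idx=1 pred=N actual=T -> ctr[1]=1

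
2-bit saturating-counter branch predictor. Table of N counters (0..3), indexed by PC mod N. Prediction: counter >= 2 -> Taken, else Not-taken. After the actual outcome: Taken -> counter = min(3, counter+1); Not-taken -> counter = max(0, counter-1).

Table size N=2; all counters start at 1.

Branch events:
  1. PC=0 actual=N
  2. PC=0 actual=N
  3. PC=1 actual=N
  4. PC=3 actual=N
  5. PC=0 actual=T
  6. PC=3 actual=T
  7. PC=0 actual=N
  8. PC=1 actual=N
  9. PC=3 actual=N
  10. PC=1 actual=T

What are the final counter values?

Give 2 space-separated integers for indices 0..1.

Ev 1: PC=0 idx=0 pred=N actual=N -> ctr[0]=0
Ev 2: PC=0 idx=0 pred=N actual=N -> ctr[0]=0
Ev 3: PC=1 idx=1 pred=N actual=N -> ctr[1]=0
Ev 4: PC=3 idx=1 pred=N actual=N -> ctr[1]=0
Ev 5: PC=0 idx=0 pred=N actual=T -> ctr[0]=1
Ev 6: PC=3 idx=1 pred=N actual=T -> ctr[1]=1
Ev 7: PC=0 idx=0 pred=N actual=N -> ctr[0]=0
Ev 8: PC=1 idx=1 pred=N actual=N -> ctr[1]=0
Ev 9: PC=3 idx=1 pred=N actual=N -> ctr[1]=0
Ev 10: PC=1 idx=1 pred=N actual=T -> ctr[1]=1

Answer: 0 1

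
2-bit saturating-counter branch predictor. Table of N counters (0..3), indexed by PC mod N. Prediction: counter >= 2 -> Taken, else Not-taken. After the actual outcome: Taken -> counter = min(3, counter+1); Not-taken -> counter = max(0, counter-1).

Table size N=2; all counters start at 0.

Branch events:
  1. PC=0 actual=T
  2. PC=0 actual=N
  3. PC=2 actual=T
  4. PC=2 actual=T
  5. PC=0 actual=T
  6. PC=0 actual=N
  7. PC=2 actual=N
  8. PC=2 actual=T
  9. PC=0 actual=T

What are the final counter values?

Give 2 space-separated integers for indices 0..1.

Answer: 3 0

Derivation:
Ev 1: PC=0 idx=0 pred=N actual=T -> ctr[0]=1
Ev 2: PC=0 idx=0 pred=N actual=N -> ctr[0]=0
Ev 3: PC=2 idx=0 pred=N actual=T -> ctr[0]=1
Ev 4: PC=2 idx=0 pred=N actual=T -> ctr[0]=2
Ev 5: PC=0 idx=0 pred=T actual=T -> ctr[0]=3
Ev 6: PC=0 idx=0 pred=T actual=N -> ctr[0]=2
Ev 7: PC=2 idx=0 pred=T actual=N -> ctr[0]=1
Ev 8: PC=2 idx=0 pred=N actual=T -> ctr[0]=2
Ev 9: PC=0 idx=0 pred=T actual=T -> ctr[0]=3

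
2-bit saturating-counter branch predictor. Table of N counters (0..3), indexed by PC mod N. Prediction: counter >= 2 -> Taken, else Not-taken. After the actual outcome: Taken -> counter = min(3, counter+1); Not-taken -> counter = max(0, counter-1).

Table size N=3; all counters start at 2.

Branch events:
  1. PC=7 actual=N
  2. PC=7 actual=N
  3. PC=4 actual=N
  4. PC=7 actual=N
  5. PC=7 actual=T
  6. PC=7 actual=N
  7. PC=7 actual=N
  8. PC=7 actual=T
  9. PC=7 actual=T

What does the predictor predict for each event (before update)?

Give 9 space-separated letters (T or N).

Ev 1: PC=7 idx=1 pred=T actual=N -> ctr[1]=1
Ev 2: PC=7 idx=1 pred=N actual=N -> ctr[1]=0
Ev 3: PC=4 idx=1 pred=N actual=N -> ctr[1]=0
Ev 4: PC=7 idx=1 pred=N actual=N -> ctr[1]=0
Ev 5: PC=7 idx=1 pred=N actual=T -> ctr[1]=1
Ev 6: PC=7 idx=1 pred=N actual=N -> ctr[1]=0
Ev 7: PC=7 idx=1 pred=N actual=N -> ctr[1]=0
Ev 8: PC=7 idx=1 pred=N actual=T -> ctr[1]=1
Ev 9: PC=7 idx=1 pred=N actual=T -> ctr[1]=2

Answer: T N N N N N N N N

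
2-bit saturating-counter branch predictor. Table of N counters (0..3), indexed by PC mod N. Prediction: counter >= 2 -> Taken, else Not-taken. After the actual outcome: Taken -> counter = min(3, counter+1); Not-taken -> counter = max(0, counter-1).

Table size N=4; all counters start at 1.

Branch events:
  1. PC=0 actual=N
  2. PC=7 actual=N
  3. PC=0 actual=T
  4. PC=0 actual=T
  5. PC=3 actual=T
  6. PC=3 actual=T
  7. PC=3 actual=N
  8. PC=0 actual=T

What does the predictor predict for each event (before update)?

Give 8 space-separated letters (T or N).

Answer: N N N N N N T T

Derivation:
Ev 1: PC=0 idx=0 pred=N actual=N -> ctr[0]=0
Ev 2: PC=7 idx=3 pred=N actual=N -> ctr[3]=0
Ev 3: PC=0 idx=0 pred=N actual=T -> ctr[0]=1
Ev 4: PC=0 idx=0 pred=N actual=T -> ctr[0]=2
Ev 5: PC=3 idx=3 pred=N actual=T -> ctr[3]=1
Ev 6: PC=3 idx=3 pred=N actual=T -> ctr[3]=2
Ev 7: PC=3 idx=3 pred=T actual=N -> ctr[3]=1
Ev 8: PC=0 idx=0 pred=T actual=T -> ctr[0]=3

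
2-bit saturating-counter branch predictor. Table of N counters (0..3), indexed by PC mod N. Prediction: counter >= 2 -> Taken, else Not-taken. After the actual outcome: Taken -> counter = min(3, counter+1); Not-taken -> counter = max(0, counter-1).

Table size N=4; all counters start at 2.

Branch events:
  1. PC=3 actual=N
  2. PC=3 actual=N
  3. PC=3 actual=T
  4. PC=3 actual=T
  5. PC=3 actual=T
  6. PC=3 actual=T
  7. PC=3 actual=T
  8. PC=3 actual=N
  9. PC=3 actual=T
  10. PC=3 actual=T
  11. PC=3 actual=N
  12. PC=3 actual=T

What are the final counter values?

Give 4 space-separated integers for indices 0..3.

Answer: 2 2 2 3

Derivation:
Ev 1: PC=3 idx=3 pred=T actual=N -> ctr[3]=1
Ev 2: PC=3 idx=3 pred=N actual=N -> ctr[3]=0
Ev 3: PC=3 idx=3 pred=N actual=T -> ctr[3]=1
Ev 4: PC=3 idx=3 pred=N actual=T -> ctr[3]=2
Ev 5: PC=3 idx=3 pred=T actual=T -> ctr[3]=3
Ev 6: PC=3 idx=3 pred=T actual=T -> ctr[3]=3
Ev 7: PC=3 idx=3 pred=T actual=T -> ctr[3]=3
Ev 8: PC=3 idx=3 pred=T actual=N -> ctr[3]=2
Ev 9: PC=3 idx=3 pred=T actual=T -> ctr[3]=3
Ev 10: PC=3 idx=3 pred=T actual=T -> ctr[3]=3
Ev 11: PC=3 idx=3 pred=T actual=N -> ctr[3]=2
Ev 12: PC=3 idx=3 pred=T actual=T -> ctr[3]=3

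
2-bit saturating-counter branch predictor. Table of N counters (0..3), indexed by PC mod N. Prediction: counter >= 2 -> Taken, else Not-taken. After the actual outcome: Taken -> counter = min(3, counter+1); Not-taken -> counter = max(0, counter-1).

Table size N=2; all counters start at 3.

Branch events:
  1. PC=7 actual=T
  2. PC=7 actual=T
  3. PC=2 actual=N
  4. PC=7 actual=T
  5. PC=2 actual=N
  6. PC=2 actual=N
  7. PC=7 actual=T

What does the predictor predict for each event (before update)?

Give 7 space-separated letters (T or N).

Answer: T T T T T N T

Derivation:
Ev 1: PC=7 idx=1 pred=T actual=T -> ctr[1]=3
Ev 2: PC=7 idx=1 pred=T actual=T -> ctr[1]=3
Ev 3: PC=2 idx=0 pred=T actual=N -> ctr[0]=2
Ev 4: PC=7 idx=1 pred=T actual=T -> ctr[1]=3
Ev 5: PC=2 idx=0 pred=T actual=N -> ctr[0]=1
Ev 6: PC=2 idx=0 pred=N actual=N -> ctr[0]=0
Ev 7: PC=7 idx=1 pred=T actual=T -> ctr[1]=3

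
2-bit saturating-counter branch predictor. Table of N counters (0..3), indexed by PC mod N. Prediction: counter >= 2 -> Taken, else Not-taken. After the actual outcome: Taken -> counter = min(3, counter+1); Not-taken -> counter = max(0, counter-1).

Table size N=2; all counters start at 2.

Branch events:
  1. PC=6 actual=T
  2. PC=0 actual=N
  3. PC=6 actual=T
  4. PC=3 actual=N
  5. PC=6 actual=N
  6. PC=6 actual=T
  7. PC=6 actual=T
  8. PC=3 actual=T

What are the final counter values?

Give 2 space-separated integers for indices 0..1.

Answer: 3 2

Derivation:
Ev 1: PC=6 idx=0 pred=T actual=T -> ctr[0]=3
Ev 2: PC=0 idx=0 pred=T actual=N -> ctr[0]=2
Ev 3: PC=6 idx=0 pred=T actual=T -> ctr[0]=3
Ev 4: PC=3 idx=1 pred=T actual=N -> ctr[1]=1
Ev 5: PC=6 idx=0 pred=T actual=N -> ctr[0]=2
Ev 6: PC=6 idx=0 pred=T actual=T -> ctr[0]=3
Ev 7: PC=6 idx=0 pred=T actual=T -> ctr[0]=3
Ev 8: PC=3 idx=1 pred=N actual=T -> ctr[1]=2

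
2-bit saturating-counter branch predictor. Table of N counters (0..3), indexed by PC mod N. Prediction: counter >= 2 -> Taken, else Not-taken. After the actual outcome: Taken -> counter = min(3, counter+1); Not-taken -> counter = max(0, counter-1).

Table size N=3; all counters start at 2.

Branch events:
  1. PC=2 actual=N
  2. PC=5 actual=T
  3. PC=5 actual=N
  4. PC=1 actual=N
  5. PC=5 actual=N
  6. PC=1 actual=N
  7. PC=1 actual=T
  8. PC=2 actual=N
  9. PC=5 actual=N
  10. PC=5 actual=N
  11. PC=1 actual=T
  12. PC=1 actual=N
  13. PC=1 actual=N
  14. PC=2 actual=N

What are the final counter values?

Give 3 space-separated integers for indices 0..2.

Ev 1: PC=2 idx=2 pred=T actual=N -> ctr[2]=1
Ev 2: PC=5 idx=2 pred=N actual=T -> ctr[2]=2
Ev 3: PC=5 idx=2 pred=T actual=N -> ctr[2]=1
Ev 4: PC=1 idx=1 pred=T actual=N -> ctr[1]=1
Ev 5: PC=5 idx=2 pred=N actual=N -> ctr[2]=0
Ev 6: PC=1 idx=1 pred=N actual=N -> ctr[1]=0
Ev 7: PC=1 idx=1 pred=N actual=T -> ctr[1]=1
Ev 8: PC=2 idx=2 pred=N actual=N -> ctr[2]=0
Ev 9: PC=5 idx=2 pred=N actual=N -> ctr[2]=0
Ev 10: PC=5 idx=2 pred=N actual=N -> ctr[2]=0
Ev 11: PC=1 idx=1 pred=N actual=T -> ctr[1]=2
Ev 12: PC=1 idx=1 pred=T actual=N -> ctr[1]=1
Ev 13: PC=1 idx=1 pred=N actual=N -> ctr[1]=0
Ev 14: PC=2 idx=2 pred=N actual=N -> ctr[2]=0

Answer: 2 0 0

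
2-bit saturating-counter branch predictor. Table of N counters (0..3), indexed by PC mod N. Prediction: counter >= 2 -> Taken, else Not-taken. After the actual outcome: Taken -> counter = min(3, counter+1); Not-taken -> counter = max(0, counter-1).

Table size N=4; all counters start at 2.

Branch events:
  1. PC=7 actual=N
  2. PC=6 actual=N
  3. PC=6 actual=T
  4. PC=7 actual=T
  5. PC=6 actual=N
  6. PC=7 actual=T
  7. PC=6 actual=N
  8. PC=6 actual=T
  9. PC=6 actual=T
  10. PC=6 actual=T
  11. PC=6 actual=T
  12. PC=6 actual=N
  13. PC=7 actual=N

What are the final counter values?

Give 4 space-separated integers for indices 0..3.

Answer: 2 2 2 2

Derivation:
Ev 1: PC=7 idx=3 pred=T actual=N -> ctr[3]=1
Ev 2: PC=6 idx=2 pred=T actual=N -> ctr[2]=1
Ev 3: PC=6 idx=2 pred=N actual=T -> ctr[2]=2
Ev 4: PC=7 idx=3 pred=N actual=T -> ctr[3]=2
Ev 5: PC=6 idx=2 pred=T actual=N -> ctr[2]=1
Ev 6: PC=7 idx=3 pred=T actual=T -> ctr[3]=3
Ev 7: PC=6 idx=2 pred=N actual=N -> ctr[2]=0
Ev 8: PC=6 idx=2 pred=N actual=T -> ctr[2]=1
Ev 9: PC=6 idx=2 pred=N actual=T -> ctr[2]=2
Ev 10: PC=6 idx=2 pred=T actual=T -> ctr[2]=3
Ev 11: PC=6 idx=2 pred=T actual=T -> ctr[2]=3
Ev 12: PC=6 idx=2 pred=T actual=N -> ctr[2]=2
Ev 13: PC=7 idx=3 pred=T actual=N -> ctr[3]=2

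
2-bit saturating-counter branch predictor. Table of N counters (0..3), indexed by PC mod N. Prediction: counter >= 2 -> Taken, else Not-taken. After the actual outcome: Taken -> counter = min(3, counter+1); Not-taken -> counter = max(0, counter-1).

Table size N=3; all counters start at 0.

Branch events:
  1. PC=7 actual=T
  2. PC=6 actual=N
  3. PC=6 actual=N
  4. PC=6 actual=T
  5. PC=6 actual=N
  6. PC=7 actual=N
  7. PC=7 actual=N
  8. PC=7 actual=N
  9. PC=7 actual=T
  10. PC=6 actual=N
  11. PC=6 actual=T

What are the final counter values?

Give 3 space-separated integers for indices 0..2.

Answer: 1 1 0

Derivation:
Ev 1: PC=7 idx=1 pred=N actual=T -> ctr[1]=1
Ev 2: PC=6 idx=0 pred=N actual=N -> ctr[0]=0
Ev 3: PC=6 idx=0 pred=N actual=N -> ctr[0]=0
Ev 4: PC=6 idx=0 pred=N actual=T -> ctr[0]=1
Ev 5: PC=6 idx=0 pred=N actual=N -> ctr[0]=0
Ev 6: PC=7 idx=1 pred=N actual=N -> ctr[1]=0
Ev 7: PC=7 idx=1 pred=N actual=N -> ctr[1]=0
Ev 8: PC=7 idx=1 pred=N actual=N -> ctr[1]=0
Ev 9: PC=7 idx=1 pred=N actual=T -> ctr[1]=1
Ev 10: PC=6 idx=0 pred=N actual=N -> ctr[0]=0
Ev 11: PC=6 idx=0 pred=N actual=T -> ctr[0]=1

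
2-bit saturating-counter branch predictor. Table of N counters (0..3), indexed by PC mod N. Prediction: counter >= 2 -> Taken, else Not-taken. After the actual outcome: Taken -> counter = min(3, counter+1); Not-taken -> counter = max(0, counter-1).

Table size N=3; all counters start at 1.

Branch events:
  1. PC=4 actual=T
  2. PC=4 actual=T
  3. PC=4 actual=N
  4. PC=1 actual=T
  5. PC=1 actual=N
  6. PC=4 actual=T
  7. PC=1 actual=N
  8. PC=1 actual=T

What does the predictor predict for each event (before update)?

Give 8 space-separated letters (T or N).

Ev 1: PC=4 idx=1 pred=N actual=T -> ctr[1]=2
Ev 2: PC=4 idx=1 pred=T actual=T -> ctr[1]=3
Ev 3: PC=4 idx=1 pred=T actual=N -> ctr[1]=2
Ev 4: PC=1 idx=1 pred=T actual=T -> ctr[1]=3
Ev 5: PC=1 idx=1 pred=T actual=N -> ctr[1]=2
Ev 6: PC=4 idx=1 pred=T actual=T -> ctr[1]=3
Ev 7: PC=1 idx=1 pred=T actual=N -> ctr[1]=2
Ev 8: PC=1 idx=1 pred=T actual=T -> ctr[1]=3

Answer: N T T T T T T T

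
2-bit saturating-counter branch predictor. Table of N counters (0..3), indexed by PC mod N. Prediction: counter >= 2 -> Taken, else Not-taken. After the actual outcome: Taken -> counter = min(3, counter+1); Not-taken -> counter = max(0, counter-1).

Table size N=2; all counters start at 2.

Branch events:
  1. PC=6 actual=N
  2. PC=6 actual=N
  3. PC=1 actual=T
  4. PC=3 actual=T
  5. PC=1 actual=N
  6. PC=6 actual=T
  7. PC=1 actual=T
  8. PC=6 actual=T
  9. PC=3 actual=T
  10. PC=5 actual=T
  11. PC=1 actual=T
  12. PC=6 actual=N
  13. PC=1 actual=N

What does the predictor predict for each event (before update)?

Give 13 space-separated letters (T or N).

Answer: T N T T T N T N T T T T T

Derivation:
Ev 1: PC=6 idx=0 pred=T actual=N -> ctr[0]=1
Ev 2: PC=6 idx=0 pred=N actual=N -> ctr[0]=0
Ev 3: PC=1 idx=1 pred=T actual=T -> ctr[1]=3
Ev 4: PC=3 idx=1 pred=T actual=T -> ctr[1]=3
Ev 5: PC=1 idx=1 pred=T actual=N -> ctr[1]=2
Ev 6: PC=6 idx=0 pred=N actual=T -> ctr[0]=1
Ev 7: PC=1 idx=1 pred=T actual=T -> ctr[1]=3
Ev 8: PC=6 idx=0 pred=N actual=T -> ctr[0]=2
Ev 9: PC=3 idx=1 pred=T actual=T -> ctr[1]=3
Ev 10: PC=5 idx=1 pred=T actual=T -> ctr[1]=3
Ev 11: PC=1 idx=1 pred=T actual=T -> ctr[1]=3
Ev 12: PC=6 idx=0 pred=T actual=N -> ctr[0]=1
Ev 13: PC=1 idx=1 pred=T actual=N -> ctr[1]=2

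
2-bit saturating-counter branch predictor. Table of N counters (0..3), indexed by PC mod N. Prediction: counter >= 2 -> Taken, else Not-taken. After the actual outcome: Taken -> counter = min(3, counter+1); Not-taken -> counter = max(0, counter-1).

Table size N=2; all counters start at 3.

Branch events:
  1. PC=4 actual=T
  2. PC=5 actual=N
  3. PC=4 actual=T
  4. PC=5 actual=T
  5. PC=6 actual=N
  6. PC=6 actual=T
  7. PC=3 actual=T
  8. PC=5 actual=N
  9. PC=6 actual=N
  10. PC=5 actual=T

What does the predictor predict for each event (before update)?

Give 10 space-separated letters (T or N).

Answer: T T T T T T T T T T

Derivation:
Ev 1: PC=4 idx=0 pred=T actual=T -> ctr[0]=3
Ev 2: PC=5 idx=1 pred=T actual=N -> ctr[1]=2
Ev 3: PC=4 idx=0 pred=T actual=T -> ctr[0]=3
Ev 4: PC=5 idx=1 pred=T actual=T -> ctr[1]=3
Ev 5: PC=6 idx=0 pred=T actual=N -> ctr[0]=2
Ev 6: PC=6 idx=0 pred=T actual=T -> ctr[0]=3
Ev 7: PC=3 idx=1 pred=T actual=T -> ctr[1]=3
Ev 8: PC=5 idx=1 pred=T actual=N -> ctr[1]=2
Ev 9: PC=6 idx=0 pred=T actual=N -> ctr[0]=2
Ev 10: PC=5 idx=1 pred=T actual=T -> ctr[1]=3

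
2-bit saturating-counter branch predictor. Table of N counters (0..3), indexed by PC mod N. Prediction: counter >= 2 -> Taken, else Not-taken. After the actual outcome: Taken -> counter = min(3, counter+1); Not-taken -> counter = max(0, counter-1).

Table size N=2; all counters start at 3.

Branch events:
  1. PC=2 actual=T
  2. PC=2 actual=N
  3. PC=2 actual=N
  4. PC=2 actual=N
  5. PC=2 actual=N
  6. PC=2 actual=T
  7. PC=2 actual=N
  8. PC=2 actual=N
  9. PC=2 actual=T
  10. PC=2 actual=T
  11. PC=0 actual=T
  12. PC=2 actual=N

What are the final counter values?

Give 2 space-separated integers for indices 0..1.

Ev 1: PC=2 idx=0 pred=T actual=T -> ctr[0]=3
Ev 2: PC=2 idx=0 pred=T actual=N -> ctr[0]=2
Ev 3: PC=2 idx=0 pred=T actual=N -> ctr[0]=1
Ev 4: PC=2 idx=0 pred=N actual=N -> ctr[0]=0
Ev 5: PC=2 idx=0 pred=N actual=N -> ctr[0]=0
Ev 6: PC=2 idx=0 pred=N actual=T -> ctr[0]=1
Ev 7: PC=2 idx=0 pred=N actual=N -> ctr[0]=0
Ev 8: PC=2 idx=0 pred=N actual=N -> ctr[0]=0
Ev 9: PC=2 idx=0 pred=N actual=T -> ctr[0]=1
Ev 10: PC=2 idx=0 pred=N actual=T -> ctr[0]=2
Ev 11: PC=0 idx=0 pred=T actual=T -> ctr[0]=3
Ev 12: PC=2 idx=0 pred=T actual=N -> ctr[0]=2

Answer: 2 3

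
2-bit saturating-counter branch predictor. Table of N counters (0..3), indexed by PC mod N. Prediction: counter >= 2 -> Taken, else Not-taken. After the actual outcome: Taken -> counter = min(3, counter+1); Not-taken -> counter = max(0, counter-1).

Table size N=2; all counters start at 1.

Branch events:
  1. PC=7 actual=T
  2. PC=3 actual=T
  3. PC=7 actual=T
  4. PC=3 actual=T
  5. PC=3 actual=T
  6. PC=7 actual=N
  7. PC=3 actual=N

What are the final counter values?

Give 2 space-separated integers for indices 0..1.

Ev 1: PC=7 idx=1 pred=N actual=T -> ctr[1]=2
Ev 2: PC=3 idx=1 pred=T actual=T -> ctr[1]=3
Ev 3: PC=7 idx=1 pred=T actual=T -> ctr[1]=3
Ev 4: PC=3 idx=1 pred=T actual=T -> ctr[1]=3
Ev 5: PC=3 idx=1 pred=T actual=T -> ctr[1]=3
Ev 6: PC=7 idx=1 pred=T actual=N -> ctr[1]=2
Ev 7: PC=3 idx=1 pred=T actual=N -> ctr[1]=1

Answer: 1 1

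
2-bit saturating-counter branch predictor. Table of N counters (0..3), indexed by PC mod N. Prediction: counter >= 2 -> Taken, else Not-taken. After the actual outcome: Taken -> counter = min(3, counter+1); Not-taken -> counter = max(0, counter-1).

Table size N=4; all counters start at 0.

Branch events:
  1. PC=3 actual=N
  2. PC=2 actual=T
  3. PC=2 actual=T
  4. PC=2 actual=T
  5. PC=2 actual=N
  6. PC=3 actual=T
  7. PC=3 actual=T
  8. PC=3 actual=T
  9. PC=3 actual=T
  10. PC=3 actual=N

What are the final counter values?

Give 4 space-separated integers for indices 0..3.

Answer: 0 0 2 2

Derivation:
Ev 1: PC=3 idx=3 pred=N actual=N -> ctr[3]=0
Ev 2: PC=2 idx=2 pred=N actual=T -> ctr[2]=1
Ev 3: PC=2 idx=2 pred=N actual=T -> ctr[2]=2
Ev 4: PC=2 idx=2 pred=T actual=T -> ctr[2]=3
Ev 5: PC=2 idx=2 pred=T actual=N -> ctr[2]=2
Ev 6: PC=3 idx=3 pred=N actual=T -> ctr[3]=1
Ev 7: PC=3 idx=3 pred=N actual=T -> ctr[3]=2
Ev 8: PC=3 idx=3 pred=T actual=T -> ctr[3]=3
Ev 9: PC=3 idx=3 pred=T actual=T -> ctr[3]=3
Ev 10: PC=3 idx=3 pred=T actual=N -> ctr[3]=2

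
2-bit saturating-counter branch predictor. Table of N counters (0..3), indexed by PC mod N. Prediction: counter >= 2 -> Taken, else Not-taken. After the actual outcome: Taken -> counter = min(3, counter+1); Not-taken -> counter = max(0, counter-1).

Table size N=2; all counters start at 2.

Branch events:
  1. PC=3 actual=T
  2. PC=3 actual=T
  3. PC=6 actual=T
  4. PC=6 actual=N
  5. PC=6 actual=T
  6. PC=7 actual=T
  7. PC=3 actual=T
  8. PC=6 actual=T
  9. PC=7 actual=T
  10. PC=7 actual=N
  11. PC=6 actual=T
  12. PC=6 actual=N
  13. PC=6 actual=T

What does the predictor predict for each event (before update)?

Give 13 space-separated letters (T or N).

Ev 1: PC=3 idx=1 pred=T actual=T -> ctr[1]=3
Ev 2: PC=3 idx=1 pred=T actual=T -> ctr[1]=3
Ev 3: PC=6 idx=0 pred=T actual=T -> ctr[0]=3
Ev 4: PC=6 idx=0 pred=T actual=N -> ctr[0]=2
Ev 5: PC=6 idx=0 pred=T actual=T -> ctr[0]=3
Ev 6: PC=7 idx=1 pred=T actual=T -> ctr[1]=3
Ev 7: PC=3 idx=1 pred=T actual=T -> ctr[1]=3
Ev 8: PC=6 idx=0 pred=T actual=T -> ctr[0]=3
Ev 9: PC=7 idx=1 pred=T actual=T -> ctr[1]=3
Ev 10: PC=7 idx=1 pred=T actual=N -> ctr[1]=2
Ev 11: PC=6 idx=0 pred=T actual=T -> ctr[0]=3
Ev 12: PC=6 idx=0 pred=T actual=N -> ctr[0]=2
Ev 13: PC=6 idx=0 pred=T actual=T -> ctr[0]=3

Answer: T T T T T T T T T T T T T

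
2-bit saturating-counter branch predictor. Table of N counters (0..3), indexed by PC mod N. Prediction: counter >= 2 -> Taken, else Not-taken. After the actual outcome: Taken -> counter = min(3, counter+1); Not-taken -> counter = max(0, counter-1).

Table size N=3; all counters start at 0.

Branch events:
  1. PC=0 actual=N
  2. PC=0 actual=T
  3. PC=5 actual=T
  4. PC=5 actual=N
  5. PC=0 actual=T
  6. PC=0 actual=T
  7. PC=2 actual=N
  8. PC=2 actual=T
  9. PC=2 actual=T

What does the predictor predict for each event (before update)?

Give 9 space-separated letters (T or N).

Answer: N N N N N T N N N

Derivation:
Ev 1: PC=0 idx=0 pred=N actual=N -> ctr[0]=0
Ev 2: PC=0 idx=0 pred=N actual=T -> ctr[0]=1
Ev 3: PC=5 idx=2 pred=N actual=T -> ctr[2]=1
Ev 4: PC=5 idx=2 pred=N actual=N -> ctr[2]=0
Ev 5: PC=0 idx=0 pred=N actual=T -> ctr[0]=2
Ev 6: PC=0 idx=0 pred=T actual=T -> ctr[0]=3
Ev 7: PC=2 idx=2 pred=N actual=N -> ctr[2]=0
Ev 8: PC=2 idx=2 pred=N actual=T -> ctr[2]=1
Ev 9: PC=2 idx=2 pred=N actual=T -> ctr[2]=2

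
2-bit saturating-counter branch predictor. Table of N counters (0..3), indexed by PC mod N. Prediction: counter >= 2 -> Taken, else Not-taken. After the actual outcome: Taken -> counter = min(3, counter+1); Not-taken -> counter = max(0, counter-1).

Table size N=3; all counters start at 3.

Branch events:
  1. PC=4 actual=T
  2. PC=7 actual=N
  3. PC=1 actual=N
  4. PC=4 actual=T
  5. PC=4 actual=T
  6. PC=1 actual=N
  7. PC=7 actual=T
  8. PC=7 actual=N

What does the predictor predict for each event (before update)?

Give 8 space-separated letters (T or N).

Ev 1: PC=4 idx=1 pred=T actual=T -> ctr[1]=3
Ev 2: PC=7 idx=1 pred=T actual=N -> ctr[1]=2
Ev 3: PC=1 idx=1 pred=T actual=N -> ctr[1]=1
Ev 4: PC=4 idx=1 pred=N actual=T -> ctr[1]=2
Ev 5: PC=4 idx=1 pred=T actual=T -> ctr[1]=3
Ev 6: PC=1 idx=1 pred=T actual=N -> ctr[1]=2
Ev 7: PC=7 idx=1 pred=T actual=T -> ctr[1]=3
Ev 8: PC=7 idx=1 pred=T actual=N -> ctr[1]=2

Answer: T T T N T T T T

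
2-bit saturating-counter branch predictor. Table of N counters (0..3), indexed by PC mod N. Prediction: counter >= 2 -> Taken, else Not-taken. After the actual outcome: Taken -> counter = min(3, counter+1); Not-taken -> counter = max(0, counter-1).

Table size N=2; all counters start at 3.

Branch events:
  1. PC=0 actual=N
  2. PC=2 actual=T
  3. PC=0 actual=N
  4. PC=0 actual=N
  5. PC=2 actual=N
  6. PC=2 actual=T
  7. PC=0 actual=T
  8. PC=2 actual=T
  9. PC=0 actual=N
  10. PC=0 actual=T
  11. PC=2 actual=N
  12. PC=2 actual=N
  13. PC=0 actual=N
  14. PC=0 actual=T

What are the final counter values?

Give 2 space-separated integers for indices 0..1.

Ev 1: PC=0 idx=0 pred=T actual=N -> ctr[0]=2
Ev 2: PC=2 idx=0 pred=T actual=T -> ctr[0]=3
Ev 3: PC=0 idx=0 pred=T actual=N -> ctr[0]=2
Ev 4: PC=0 idx=0 pred=T actual=N -> ctr[0]=1
Ev 5: PC=2 idx=0 pred=N actual=N -> ctr[0]=0
Ev 6: PC=2 idx=0 pred=N actual=T -> ctr[0]=1
Ev 7: PC=0 idx=0 pred=N actual=T -> ctr[0]=2
Ev 8: PC=2 idx=0 pred=T actual=T -> ctr[0]=3
Ev 9: PC=0 idx=0 pred=T actual=N -> ctr[0]=2
Ev 10: PC=0 idx=0 pred=T actual=T -> ctr[0]=3
Ev 11: PC=2 idx=0 pred=T actual=N -> ctr[0]=2
Ev 12: PC=2 idx=0 pred=T actual=N -> ctr[0]=1
Ev 13: PC=0 idx=0 pred=N actual=N -> ctr[0]=0
Ev 14: PC=0 idx=0 pred=N actual=T -> ctr[0]=1

Answer: 1 3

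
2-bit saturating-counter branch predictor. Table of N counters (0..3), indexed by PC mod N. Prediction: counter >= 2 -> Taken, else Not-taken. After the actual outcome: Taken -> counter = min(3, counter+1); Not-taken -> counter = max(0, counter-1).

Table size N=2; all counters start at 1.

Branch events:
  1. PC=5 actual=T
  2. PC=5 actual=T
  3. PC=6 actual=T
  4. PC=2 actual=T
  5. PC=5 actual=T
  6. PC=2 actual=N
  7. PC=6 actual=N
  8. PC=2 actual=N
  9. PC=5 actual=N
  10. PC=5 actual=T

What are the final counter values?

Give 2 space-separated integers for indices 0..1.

Answer: 0 3

Derivation:
Ev 1: PC=5 idx=1 pred=N actual=T -> ctr[1]=2
Ev 2: PC=5 idx=1 pred=T actual=T -> ctr[1]=3
Ev 3: PC=6 idx=0 pred=N actual=T -> ctr[0]=2
Ev 4: PC=2 idx=0 pred=T actual=T -> ctr[0]=3
Ev 5: PC=5 idx=1 pred=T actual=T -> ctr[1]=3
Ev 6: PC=2 idx=0 pred=T actual=N -> ctr[0]=2
Ev 7: PC=6 idx=0 pred=T actual=N -> ctr[0]=1
Ev 8: PC=2 idx=0 pred=N actual=N -> ctr[0]=0
Ev 9: PC=5 idx=1 pred=T actual=N -> ctr[1]=2
Ev 10: PC=5 idx=1 pred=T actual=T -> ctr[1]=3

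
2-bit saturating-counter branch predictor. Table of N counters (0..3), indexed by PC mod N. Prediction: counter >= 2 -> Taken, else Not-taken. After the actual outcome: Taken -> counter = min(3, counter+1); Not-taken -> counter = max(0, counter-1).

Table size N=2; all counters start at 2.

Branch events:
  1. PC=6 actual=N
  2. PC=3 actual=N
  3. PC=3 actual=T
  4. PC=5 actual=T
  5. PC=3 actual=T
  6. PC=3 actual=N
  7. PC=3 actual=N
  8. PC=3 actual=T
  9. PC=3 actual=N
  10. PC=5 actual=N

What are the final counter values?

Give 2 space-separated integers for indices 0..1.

Ev 1: PC=6 idx=0 pred=T actual=N -> ctr[0]=1
Ev 2: PC=3 idx=1 pred=T actual=N -> ctr[1]=1
Ev 3: PC=3 idx=1 pred=N actual=T -> ctr[1]=2
Ev 4: PC=5 idx=1 pred=T actual=T -> ctr[1]=3
Ev 5: PC=3 idx=1 pred=T actual=T -> ctr[1]=3
Ev 6: PC=3 idx=1 pred=T actual=N -> ctr[1]=2
Ev 7: PC=3 idx=1 pred=T actual=N -> ctr[1]=1
Ev 8: PC=3 idx=1 pred=N actual=T -> ctr[1]=2
Ev 9: PC=3 idx=1 pred=T actual=N -> ctr[1]=1
Ev 10: PC=5 idx=1 pred=N actual=N -> ctr[1]=0

Answer: 1 0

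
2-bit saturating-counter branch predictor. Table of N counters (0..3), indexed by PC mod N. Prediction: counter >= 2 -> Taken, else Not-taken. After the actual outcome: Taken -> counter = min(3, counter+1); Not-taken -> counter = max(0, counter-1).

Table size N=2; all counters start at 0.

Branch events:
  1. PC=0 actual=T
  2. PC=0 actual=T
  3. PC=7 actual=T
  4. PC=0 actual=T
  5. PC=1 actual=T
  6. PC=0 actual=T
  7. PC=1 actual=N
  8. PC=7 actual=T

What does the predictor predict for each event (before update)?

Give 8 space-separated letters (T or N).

Answer: N N N T N T T N

Derivation:
Ev 1: PC=0 idx=0 pred=N actual=T -> ctr[0]=1
Ev 2: PC=0 idx=0 pred=N actual=T -> ctr[0]=2
Ev 3: PC=7 idx=1 pred=N actual=T -> ctr[1]=1
Ev 4: PC=0 idx=0 pred=T actual=T -> ctr[0]=3
Ev 5: PC=1 idx=1 pred=N actual=T -> ctr[1]=2
Ev 6: PC=0 idx=0 pred=T actual=T -> ctr[0]=3
Ev 7: PC=1 idx=1 pred=T actual=N -> ctr[1]=1
Ev 8: PC=7 idx=1 pred=N actual=T -> ctr[1]=2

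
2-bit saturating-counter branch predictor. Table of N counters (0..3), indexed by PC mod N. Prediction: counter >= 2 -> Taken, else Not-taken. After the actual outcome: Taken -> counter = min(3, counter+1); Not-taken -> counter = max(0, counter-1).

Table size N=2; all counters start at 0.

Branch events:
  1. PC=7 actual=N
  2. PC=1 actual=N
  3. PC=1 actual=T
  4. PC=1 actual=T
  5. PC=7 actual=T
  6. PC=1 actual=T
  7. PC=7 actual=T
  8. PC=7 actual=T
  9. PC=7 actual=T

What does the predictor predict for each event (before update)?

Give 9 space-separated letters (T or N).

Ev 1: PC=7 idx=1 pred=N actual=N -> ctr[1]=0
Ev 2: PC=1 idx=1 pred=N actual=N -> ctr[1]=0
Ev 3: PC=1 idx=1 pred=N actual=T -> ctr[1]=1
Ev 4: PC=1 idx=1 pred=N actual=T -> ctr[1]=2
Ev 5: PC=7 idx=1 pred=T actual=T -> ctr[1]=3
Ev 6: PC=1 idx=1 pred=T actual=T -> ctr[1]=3
Ev 7: PC=7 idx=1 pred=T actual=T -> ctr[1]=3
Ev 8: PC=7 idx=1 pred=T actual=T -> ctr[1]=3
Ev 9: PC=7 idx=1 pred=T actual=T -> ctr[1]=3

Answer: N N N N T T T T T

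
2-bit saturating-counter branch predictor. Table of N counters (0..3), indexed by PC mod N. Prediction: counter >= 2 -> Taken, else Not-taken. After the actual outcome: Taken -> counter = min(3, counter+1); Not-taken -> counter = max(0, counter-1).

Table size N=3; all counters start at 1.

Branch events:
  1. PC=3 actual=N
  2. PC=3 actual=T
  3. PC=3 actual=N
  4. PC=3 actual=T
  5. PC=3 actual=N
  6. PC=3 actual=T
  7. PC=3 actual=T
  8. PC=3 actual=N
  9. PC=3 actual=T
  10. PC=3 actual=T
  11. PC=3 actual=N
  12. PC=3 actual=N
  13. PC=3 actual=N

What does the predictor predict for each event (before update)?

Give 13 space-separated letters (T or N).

Ev 1: PC=3 idx=0 pred=N actual=N -> ctr[0]=0
Ev 2: PC=3 idx=0 pred=N actual=T -> ctr[0]=1
Ev 3: PC=3 idx=0 pred=N actual=N -> ctr[0]=0
Ev 4: PC=3 idx=0 pred=N actual=T -> ctr[0]=1
Ev 5: PC=3 idx=0 pred=N actual=N -> ctr[0]=0
Ev 6: PC=3 idx=0 pred=N actual=T -> ctr[0]=1
Ev 7: PC=3 idx=0 pred=N actual=T -> ctr[0]=2
Ev 8: PC=3 idx=0 pred=T actual=N -> ctr[0]=1
Ev 9: PC=3 idx=0 pred=N actual=T -> ctr[0]=2
Ev 10: PC=3 idx=0 pred=T actual=T -> ctr[0]=3
Ev 11: PC=3 idx=0 pred=T actual=N -> ctr[0]=2
Ev 12: PC=3 idx=0 pred=T actual=N -> ctr[0]=1
Ev 13: PC=3 idx=0 pred=N actual=N -> ctr[0]=0

Answer: N N N N N N N T N T T T N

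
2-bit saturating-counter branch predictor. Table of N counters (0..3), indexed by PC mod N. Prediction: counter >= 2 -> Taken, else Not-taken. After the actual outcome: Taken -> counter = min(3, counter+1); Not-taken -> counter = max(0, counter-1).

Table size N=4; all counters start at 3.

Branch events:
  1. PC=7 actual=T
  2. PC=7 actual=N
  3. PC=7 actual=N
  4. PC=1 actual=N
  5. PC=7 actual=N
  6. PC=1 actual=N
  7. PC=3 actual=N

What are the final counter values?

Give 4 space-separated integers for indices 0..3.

Ev 1: PC=7 idx=3 pred=T actual=T -> ctr[3]=3
Ev 2: PC=7 idx=3 pred=T actual=N -> ctr[3]=2
Ev 3: PC=7 idx=3 pred=T actual=N -> ctr[3]=1
Ev 4: PC=1 idx=1 pred=T actual=N -> ctr[1]=2
Ev 5: PC=7 idx=3 pred=N actual=N -> ctr[3]=0
Ev 6: PC=1 idx=1 pred=T actual=N -> ctr[1]=1
Ev 7: PC=3 idx=3 pred=N actual=N -> ctr[3]=0

Answer: 3 1 3 0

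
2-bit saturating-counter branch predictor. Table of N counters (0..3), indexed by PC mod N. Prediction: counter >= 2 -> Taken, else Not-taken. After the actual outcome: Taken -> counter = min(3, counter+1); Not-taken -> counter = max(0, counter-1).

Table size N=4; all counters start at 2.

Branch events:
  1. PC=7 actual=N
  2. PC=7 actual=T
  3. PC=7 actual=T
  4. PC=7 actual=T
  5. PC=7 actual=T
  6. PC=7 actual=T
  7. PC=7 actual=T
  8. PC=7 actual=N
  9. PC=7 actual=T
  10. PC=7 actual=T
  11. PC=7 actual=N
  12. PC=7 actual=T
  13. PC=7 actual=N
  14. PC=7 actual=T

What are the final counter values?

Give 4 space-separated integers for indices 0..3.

Ev 1: PC=7 idx=3 pred=T actual=N -> ctr[3]=1
Ev 2: PC=7 idx=3 pred=N actual=T -> ctr[3]=2
Ev 3: PC=7 idx=3 pred=T actual=T -> ctr[3]=3
Ev 4: PC=7 idx=3 pred=T actual=T -> ctr[3]=3
Ev 5: PC=7 idx=3 pred=T actual=T -> ctr[3]=3
Ev 6: PC=7 idx=3 pred=T actual=T -> ctr[3]=3
Ev 7: PC=7 idx=3 pred=T actual=T -> ctr[3]=3
Ev 8: PC=7 idx=3 pred=T actual=N -> ctr[3]=2
Ev 9: PC=7 idx=3 pred=T actual=T -> ctr[3]=3
Ev 10: PC=7 idx=3 pred=T actual=T -> ctr[3]=3
Ev 11: PC=7 idx=3 pred=T actual=N -> ctr[3]=2
Ev 12: PC=7 idx=3 pred=T actual=T -> ctr[3]=3
Ev 13: PC=7 idx=3 pred=T actual=N -> ctr[3]=2
Ev 14: PC=7 idx=3 pred=T actual=T -> ctr[3]=3

Answer: 2 2 2 3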